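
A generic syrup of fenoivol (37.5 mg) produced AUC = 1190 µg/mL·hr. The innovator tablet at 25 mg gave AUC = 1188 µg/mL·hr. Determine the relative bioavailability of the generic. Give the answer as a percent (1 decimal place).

F_rel = (AUC_test/D_test) / (AUC_ref/D_ref)
      = (1190/37.5) / (1188/25)
      = 31.7333 / 47.52 = 0.6678 = 66.78%

F_rel = 66.8%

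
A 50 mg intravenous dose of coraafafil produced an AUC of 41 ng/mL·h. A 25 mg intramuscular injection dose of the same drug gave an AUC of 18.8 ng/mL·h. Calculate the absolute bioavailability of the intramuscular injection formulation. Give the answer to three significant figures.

F = 0.917

F = (AUC_ev / D_ev) / (AUC_iv / D_iv)
  = (18.8/25) / (41/50)
  = 0.752 / 0.82 = 0.9171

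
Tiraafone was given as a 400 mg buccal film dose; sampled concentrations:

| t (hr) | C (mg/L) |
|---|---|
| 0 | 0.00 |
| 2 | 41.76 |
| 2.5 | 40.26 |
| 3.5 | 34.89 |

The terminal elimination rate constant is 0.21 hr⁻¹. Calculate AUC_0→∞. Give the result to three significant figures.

Trapezoidal AUC_0→3.5:
  [0→2]: (0.00+41.76)/2 × 2 = 41.76
  [2→2.5]: (41.76+40.26)/2 × 0.5 = 20.505
  [2.5→3.5]: (40.26+34.89)/2 × 1 = 37.575
  Sum = 99.84 mg/L·hr
Extrapolated tail: C_last / k_e = 34.89 / 0.21 = 166.143
AUC_0→∞ = 99.84 + 166.143 = 265.983 mg/L·hr

AUC = 266 mg/L·hr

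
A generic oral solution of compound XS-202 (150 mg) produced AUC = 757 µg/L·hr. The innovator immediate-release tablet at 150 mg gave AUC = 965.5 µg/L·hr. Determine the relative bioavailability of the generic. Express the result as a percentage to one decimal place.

F_rel = (AUC_test/D_test) / (AUC_ref/D_ref)
      = (757/150) / (965.5/150)
      = 5.04667 / 6.43667 = 0.7840 = 78.40%

F_rel = 78.4%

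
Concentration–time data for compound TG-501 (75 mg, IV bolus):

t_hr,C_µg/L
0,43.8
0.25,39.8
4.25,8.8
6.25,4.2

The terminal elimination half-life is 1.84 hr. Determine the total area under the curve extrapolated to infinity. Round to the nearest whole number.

AUC = 132 µg/L·hr

Trapezoidal AUC_0→6.25:
  [0→0.25]: (43.8+39.8)/2 × 0.25 = 10.45
  [0.25→4.25]: (39.8+8.8)/2 × 4 = 97.2
  [4.25→6.25]: (8.8+4.2)/2 × 2 = 13.0
  Sum = 120.65 µg/L·hr
k_e = ln2 / t½ = 0.693147 / 1.84 = 0.3767 hr^-1
Extrapolated tail: C_last / k_e = 4.2 / 0.3767 = 11.149
AUC_0→∞ = 120.65 + 11.149 = 131.799 µg/L·hr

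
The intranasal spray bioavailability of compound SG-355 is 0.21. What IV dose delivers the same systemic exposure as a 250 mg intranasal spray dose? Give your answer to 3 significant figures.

D_iv = 52.5 mg

Systemic exposure from an extravascular dose = F × D_ev, so the equivalent IV dose is F × D_ev.
D_iv = F × D_ev = 0.21 × 250 = 52.5 mg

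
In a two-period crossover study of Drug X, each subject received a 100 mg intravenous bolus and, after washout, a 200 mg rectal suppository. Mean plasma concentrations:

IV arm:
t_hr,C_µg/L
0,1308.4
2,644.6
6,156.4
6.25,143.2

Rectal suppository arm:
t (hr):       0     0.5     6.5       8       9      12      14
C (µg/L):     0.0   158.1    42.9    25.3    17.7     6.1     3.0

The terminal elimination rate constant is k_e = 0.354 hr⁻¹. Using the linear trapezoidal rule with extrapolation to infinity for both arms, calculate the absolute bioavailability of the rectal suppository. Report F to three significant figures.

Trapezoidal AUC_0→6.25 (IV):
  [0→2]: (1308.4+644.6)/2 × 2 = 1953.0
  [2→6]: (644.6+156.4)/2 × 4 = 1602.0
  [6→6.25]: (156.4+143.2)/2 × 0.25 = 37.45
  Sum = 3592.45 µg/L·hr
IV tail: 143.2/0.354 = 404.520; AUC_iv,0→∞ = 3592.45 + 404.520 = 3996.97 µg/L·hr
Trapezoidal AUC_0→14 (rectal suppository):
  [0→0.5]: (0.0+158.1)/2 × 0.5 = 39.525
  [0.5→6.5]: (158.1+42.9)/2 × 6 = 603.0
  [6.5→8]: (42.9+25.3)/2 × 1.5 = 51.15
  [8→9]: (25.3+17.7)/2 × 1 = 21.5
  [9→12]: (17.7+6.1)/2 × 3 = 35.7
  [12→14]: (6.1+3.0)/2 × 2 = 9.1
  Sum = 759.975 µg/L·hr
rectal suppository tail: 3.0/0.354 = 8.475; AUC_ev,0→∞ = 759.975 + 8.475 = 768.45 µg/L·hr
F = (AUC_ev/D_ev)/(AUC_iv/D_iv) = (768.45/200)/(3996.97/100) = 3.84225/39.9697 = 0.0961

F = 0.0961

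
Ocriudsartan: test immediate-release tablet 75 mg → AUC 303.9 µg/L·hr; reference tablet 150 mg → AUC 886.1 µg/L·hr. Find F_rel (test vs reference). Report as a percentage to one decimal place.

F_rel = (AUC_test/D_test) / (AUC_ref/D_ref)
      = (303.9/75) / (886.1/150)
      = 4.052 / 5.90733 = 0.6859 = 68.59%

F_rel = 68.6%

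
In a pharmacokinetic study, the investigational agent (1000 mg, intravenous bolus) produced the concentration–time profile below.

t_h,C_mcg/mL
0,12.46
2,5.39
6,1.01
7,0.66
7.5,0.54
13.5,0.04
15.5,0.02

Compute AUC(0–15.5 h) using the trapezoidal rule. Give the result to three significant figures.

AUC = 33.6 mcg/mL·h

Trapezoidal AUC_0→15.5:
  [0→2]: (12.46+5.39)/2 × 2 = 17.85
  [2→6]: (5.39+1.01)/2 × 4 = 12.8
  [6→7]: (1.01+0.66)/2 × 1 = 0.835
  [7→7.5]: (0.66+0.54)/2 × 0.5 = 0.3
  [7.5→13.5]: (0.54+0.04)/2 × 6 = 1.74
  [13.5→15.5]: (0.04+0.02)/2 × 2 = 0.06
  Sum = 33.585 mcg/mL·h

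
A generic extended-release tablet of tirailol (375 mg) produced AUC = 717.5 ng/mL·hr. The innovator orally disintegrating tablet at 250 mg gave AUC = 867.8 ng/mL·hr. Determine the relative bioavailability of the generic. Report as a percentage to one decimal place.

F_rel = 55.1%

F_rel = (AUC_test/D_test) / (AUC_ref/D_ref)
      = (717.5/375) / (867.8/250)
      = 1.91333 / 3.4712 = 0.5512 = 55.12%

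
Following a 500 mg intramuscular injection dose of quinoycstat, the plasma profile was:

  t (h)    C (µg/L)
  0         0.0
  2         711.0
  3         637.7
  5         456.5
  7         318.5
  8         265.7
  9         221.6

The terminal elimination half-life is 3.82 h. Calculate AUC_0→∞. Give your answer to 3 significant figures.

Trapezoidal AUC_0→9:
  [0→2]: (0.0+711.0)/2 × 2 = 711.0
  [2→3]: (711.0+637.7)/2 × 1 = 674.35
  [3→5]: (637.7+456.5)/2 × 2 = 1094.2
  [5→7]: (456.5+318.5)/2 × 2 = 775.0
  [7→8]: (318.5+265.7)/2 × 1 = 292.1
  [8→9]: (265.7+221.6)/2 × 1 = 243.65
  Sum = 3790.3 µg/L·h
k_e = ln2 / t½ = 0.693147 / 3.82 = 0.1815 h^-1
Extrapolated tail: C_last / k_e = 221.6 / 0.1815 = 1220.937
AUC_0→∞ = 3790.3 + 1220.937 = 5011.237 µg/L·h

AUC = 5010 µg/L·h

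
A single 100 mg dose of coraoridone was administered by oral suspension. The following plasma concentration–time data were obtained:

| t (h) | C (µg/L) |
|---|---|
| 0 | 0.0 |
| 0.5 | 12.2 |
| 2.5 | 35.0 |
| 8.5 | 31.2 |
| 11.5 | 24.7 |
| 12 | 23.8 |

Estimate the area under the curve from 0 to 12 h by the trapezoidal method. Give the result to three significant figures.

AUC = 345 µg/L·h

Trapezoidal AUC_0→12:
  [0→0.5]: (0.0+12.2)/2 × 0.5 = 3.05
  [0.5→2.5]: (12.2+35.0)/2 × 2 = 47.2
  [2.5→8.5]: (35.0+31.2)/2 × 6 = 198.6
  [8.5→11.5]: (31.2+24.7)/2 × 3 = 83.85
  [11.5→12]: (24.7+23.8)/2 × 0.5 = 12.125
  Sum = 344.825 µg/L·h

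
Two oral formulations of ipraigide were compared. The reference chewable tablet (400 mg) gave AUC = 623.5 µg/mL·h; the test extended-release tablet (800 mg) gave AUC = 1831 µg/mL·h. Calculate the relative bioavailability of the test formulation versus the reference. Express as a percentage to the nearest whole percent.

F_rel = 147%

F_rel = (AUC_test/D_test) / (AUC_ref/D_ref)
      = (1831/800) / (623.5/400)
      = 2.28875 / 1.55875 = 1.4683 = 146.83%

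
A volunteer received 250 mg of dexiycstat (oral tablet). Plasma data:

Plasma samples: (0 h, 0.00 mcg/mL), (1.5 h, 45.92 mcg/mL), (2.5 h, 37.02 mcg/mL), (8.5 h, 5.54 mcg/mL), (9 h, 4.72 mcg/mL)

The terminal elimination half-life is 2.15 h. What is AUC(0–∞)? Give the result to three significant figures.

AUC = 221 mcg/mL·h

Trapezoidal AUC_0→9:
  [0→1.5]: (0.00+45.92)/2 × 1.5 = 34.44
  [1.5→2.5]: (45.92+37.02)/2 × 1 = 41.47
  [2.5→8.5]: (37.02+5.54)/2 × 6 = 127.68
  [8.5→9]: (5.54+4.72)/2 × 0.5 = 2.565
  Sum = 206.155 mcg/mL·h
k_e = ln2 / t½ = 0.693147 / 2.15 = 0.3224 h^-1
Extrapolated tail: C_last / k_e = 4.72 / 0.3224 = 14.640
AUC_0→∞ = 206.155 + 14.640 = 220.795 mcg/mL·h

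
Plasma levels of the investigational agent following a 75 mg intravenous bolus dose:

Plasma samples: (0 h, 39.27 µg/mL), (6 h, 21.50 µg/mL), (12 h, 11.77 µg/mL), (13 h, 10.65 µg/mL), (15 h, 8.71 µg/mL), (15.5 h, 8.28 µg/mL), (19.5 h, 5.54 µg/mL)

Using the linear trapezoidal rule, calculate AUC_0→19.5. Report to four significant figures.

AUC = 344.6 µg/mL·h

Trapezoidal AUC_0→19.5:
  [0→6]: (39.27+21.50)/2 × 6 = 182.31
  [6→12]: (21.50+11.77)/2 × 6 = 99.81
  [12→13]: (11.77+10.65)/2 × 1 = 11.21
  [13→15]: (10.65+8.71)/2 × 2 = 19.36
  [15→15.5]: (8.71+8.28)/2 × 0.5 = 4.2475
  [15.5→19.5]: (8.28+5.54)/2 × 4 = 27.64
  Sum = 344.5775 µg/mL·h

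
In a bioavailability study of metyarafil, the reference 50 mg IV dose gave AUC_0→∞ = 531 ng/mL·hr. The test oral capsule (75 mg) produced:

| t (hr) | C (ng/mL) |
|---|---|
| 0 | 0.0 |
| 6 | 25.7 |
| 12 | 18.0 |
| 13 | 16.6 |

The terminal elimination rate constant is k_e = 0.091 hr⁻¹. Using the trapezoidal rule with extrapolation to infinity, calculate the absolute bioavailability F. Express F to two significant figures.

Trapezoidal AUC_0→13 (oral capsule):
  [0→6]: (0.0+25.7)/2 × 6 = 77.1
  [6→12]: (25.7+18.0)/2 × 6 = 131.1
  [12→13]: (18.0+16.6)/2 × 1 = 17.3
  Sum = 225.5 ng/mL·hr
Tail: C_last/k_e = 16.6/0.091 = 182.418
AUC_0→∞ (oral capsule) = 225.5 + 182.418 = 407.918 ng/mL·hr
F = (AUC_ev/D_ev)/(AUC_iv/D_iv) = (407.918/75)/(531/50) = 5.43891/10.62 = 0.5121

F = 0.51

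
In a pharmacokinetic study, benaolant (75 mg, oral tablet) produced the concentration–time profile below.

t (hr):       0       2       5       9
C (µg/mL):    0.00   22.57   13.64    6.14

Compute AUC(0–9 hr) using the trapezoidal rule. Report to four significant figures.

Trapezoidal AUC_0→9:
  [0→2]: (0.00+22.57)/2 × 2 = 22.57
  [2→5]: (22.57+13.64)/2 × 3 = 54.315
  [5→9]: (13.64+6.14)/2 × 4 = 39.56
  Sum = 116.445 µg/mL·hr

AUC = 116.4 µg/mL·hr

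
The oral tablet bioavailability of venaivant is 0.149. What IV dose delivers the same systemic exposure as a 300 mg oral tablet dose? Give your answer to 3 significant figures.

D_iv = 44.7 mg

Systemic exposure from an extravascular dose = F × D_ev, so the equivalent IV dose is F × D_ev.
D_iv = F × D_ev = 0.149 × 300 = 44.7 mg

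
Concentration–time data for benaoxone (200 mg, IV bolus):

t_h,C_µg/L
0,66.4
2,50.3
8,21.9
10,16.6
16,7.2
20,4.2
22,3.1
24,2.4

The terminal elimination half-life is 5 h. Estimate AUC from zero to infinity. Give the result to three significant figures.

Trapezoidal AUC_0→24:
  [0→2]: (66.4+50.3)/2 × 2 = 116.7
  [2→8]: (50.3+21.9)/2 × 6 = 216.6
  [8→10]: (21.9+16.6)/2 × 2 = 38.5
  [10→16]: (16.6+7.2)/2 × 6 = 71.4
  [16→20]: (7.2+4.2)/2 × 4 = 22.8
  [20→22]: (4.2+3.1)/2 × 2 = 7.3
  [22→24]: (3.1+2.4)/2 × 2 = 5.5
  Sum = 478.8 µg/L·h
k_e = ln2 / t½ = 0.693147 / 5 = 0.1386 h^-1
Extrapolated tail: C_last / k_e = 2.4 / 0.1386 = 17.316
AUC_0→∞ = 478.8 + 17.316 = 496.116 µg/L·h

AUC = 496 µg/L·h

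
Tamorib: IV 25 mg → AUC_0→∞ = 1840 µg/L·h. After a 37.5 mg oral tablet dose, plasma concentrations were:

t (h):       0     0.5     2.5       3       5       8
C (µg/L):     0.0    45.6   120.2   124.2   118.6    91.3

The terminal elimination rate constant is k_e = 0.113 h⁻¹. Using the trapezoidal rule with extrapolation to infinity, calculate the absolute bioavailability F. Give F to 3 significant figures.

F = 0.581

Trapezoidal AUC_0→8 (oral tablet):
  [0→0.5]: (0.0+45.6)/2 × 0.5 = 11.4
  [0.5→2.5]: (45.6+120.2)/2 × 2 = 165.8
  [2.5→3]: (120.2+124.2)/2 × 0.5 = 61.1
  [3→5]: (124.2+118.6)/2 × 2 = 242.8
  [5→8]: (118.6+91.3)/2 × 3 = 314.85
  Sum = 795.95 µg/L·h
Tail: C_last/k_e = 91.3/0.113 = 807.965
AUC_0→∞ (oral tablet) = 795.95 + 807.965 = 1603.915 µg/L·h
F = (AUC_ev/D_ev)/(AUC_iv/D_iv) = (1603.915/37.5)/(1840/25) = 42.7711/73.6 = 0.5811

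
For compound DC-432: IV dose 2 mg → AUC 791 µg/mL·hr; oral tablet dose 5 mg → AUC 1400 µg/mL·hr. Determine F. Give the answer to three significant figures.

F = (AUC_ev / D_ev) / (AUC_iv / D_iv)
  = (1400/5) / (791/2)
  = 280 / 395.5 = 0.7080

F = 0.708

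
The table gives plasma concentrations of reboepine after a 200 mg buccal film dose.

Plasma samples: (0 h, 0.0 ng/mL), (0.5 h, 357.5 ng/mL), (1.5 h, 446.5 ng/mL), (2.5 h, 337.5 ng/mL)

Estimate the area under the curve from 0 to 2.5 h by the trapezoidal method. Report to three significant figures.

Trapezoidal AUC_0→2.5:
  [0→0.5]: (0.0+357.5)/2 × 0.5 = 89.375
  [0.5→1.5]: (357.5+446.5)/2 × 1 = 402.0
  [1.5→2.5]: (446.5+337.5)/2 × 1 = 392.0
  Sum = 883.375 ng/mL·h

AUC = 883 ng/mL·h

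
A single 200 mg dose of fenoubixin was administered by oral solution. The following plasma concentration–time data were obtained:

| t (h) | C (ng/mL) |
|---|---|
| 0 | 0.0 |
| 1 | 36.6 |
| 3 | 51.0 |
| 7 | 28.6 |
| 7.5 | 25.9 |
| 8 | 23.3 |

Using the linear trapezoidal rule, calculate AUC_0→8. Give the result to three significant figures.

Trapezoidal AUC_0→8:
  [0→1]: (0.0+36.6)/2 × 1 = 18.3
  [1→3]: (36.6+51.0)/2 × 2 = 87.6
  [3→7]: (51.0+28.6)/2 × 4 = 159.2
  [7→7.5]: (28.6+25.9)/2 × 0.5 = 13.625
  [7.5→8]: (25.9+23.3)/2 × 0.5 = 12.3
  Sum = 291.025 ng/mL·h

AUC = 291 ng/mL·h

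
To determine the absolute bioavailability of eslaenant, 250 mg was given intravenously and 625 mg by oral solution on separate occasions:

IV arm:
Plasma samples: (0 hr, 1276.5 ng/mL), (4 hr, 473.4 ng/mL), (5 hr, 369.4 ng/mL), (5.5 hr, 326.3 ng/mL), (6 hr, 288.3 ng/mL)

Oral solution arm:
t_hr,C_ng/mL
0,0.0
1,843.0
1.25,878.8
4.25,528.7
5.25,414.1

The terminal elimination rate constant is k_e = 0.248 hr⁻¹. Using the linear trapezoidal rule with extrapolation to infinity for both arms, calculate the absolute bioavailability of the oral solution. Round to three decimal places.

Trapezoidal AUC_0→6 (IV):
  [0→4]: (1276.5+473.4)/2 × 4 = 3499.8
  [4→5]: (473.4+369.4)/2 × 1 = 421.4
  [5→5.5]: (369.4+326.3)/2 × 0.5 = 173.925
  [5.5→6]: (326.3+288.3)/2 × 0.5 = 153.65
  Sum = 4248.775 ng/mL·hr
IV tail: 288.3/0.248 = 1162.500; AUC_iv,0→∞ = 4248.775 + 1162.500 = 5411.275 ng/mL·hr
Trapezoidal AUC_0→5.25 (oral solution):
  [0→1]: (0.0+843.0)/2 × 1 = 421.5
  [1→1.25]: (843.0+878.8)/2 × 0.25 = 215.225
  [1.25→4.25]: (878.8+528.7)/2 × 3 = 2111.25
  [4.25→5.25]: (528.7+414.1)/2 × 1 = 471.4
  Sum = 3219.375 ng/mL·hr
oral solution tail: 414.1/0.248 = 1669.758; AUC_ev,0→∞ = 3219.375 + 1669.758 = 4889.133 ng/mL·hr
F = (AUC_ev/D_ev)/(AUC_iv/D_iv) = (4889.133/625)/(5411.275/250) = 7.8226128/21.6451 = 0.3614

F = 0.361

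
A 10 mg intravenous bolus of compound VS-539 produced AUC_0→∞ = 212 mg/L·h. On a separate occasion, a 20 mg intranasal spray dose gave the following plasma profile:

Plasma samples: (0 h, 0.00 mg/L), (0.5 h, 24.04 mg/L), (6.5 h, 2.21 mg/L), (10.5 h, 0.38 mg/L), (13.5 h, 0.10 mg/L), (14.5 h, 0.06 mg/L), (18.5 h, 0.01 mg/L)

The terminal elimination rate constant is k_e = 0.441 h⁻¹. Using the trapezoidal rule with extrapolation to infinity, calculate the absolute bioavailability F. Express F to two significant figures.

Trapezoidal AUC_0→18.5 (intranasal spray):
  [0→0.5]: (0.00+24.04)/2 × 0.5 = 6.01
  [0.5→6.5]: (24.04+2.21)/2 × 6 = 78.75
  [6.5→10.5]: (2.21+0.38)/2 × 4 = 5.18
  [10.5→13.5]: (0.38+0.10)/2 × 3 = 0.72
  [13.5→14.5]: (0.10+0.06)/2 × 1 = 0.08
  [14.5→18.5]: (0.06+0.01)/2 × 4 = 0.14
  Sum = 90.88 mg/L·h
Tail: C_last/k_e = 0.01/0.441 = 0.023
AUC_0→∞ (intranasal spray) = 90.88 + 0.023 = 90.903 mg/L·h
F = (AUC_ev/D_ev)/(AUC_iv/D_iv) = (90.903/20)/(212/10) = 4.54515/21.2 = 0.2144

F = 0.21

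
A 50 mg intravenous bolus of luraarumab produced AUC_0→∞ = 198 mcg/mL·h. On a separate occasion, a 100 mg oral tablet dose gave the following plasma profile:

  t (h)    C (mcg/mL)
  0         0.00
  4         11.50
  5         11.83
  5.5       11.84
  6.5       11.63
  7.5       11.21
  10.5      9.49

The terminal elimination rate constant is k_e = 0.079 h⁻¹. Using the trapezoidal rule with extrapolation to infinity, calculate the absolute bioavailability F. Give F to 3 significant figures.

Trapezoidal AUC_0→10.5 (oral tablet):
  [0→4]: (0.00+11.50)/2 × 4 = 23.0
  [4→5]: (11.50+11.83)/2 × 1 = 11.665
  [5→5.5]: (11.83+11.84)/2 × 0.5 = 5.9175
  [5.5→6.5]: (11.84+11.63)/2 × 1 = 11.735
  [6.5→7.5]: (11.63+11.21)/2 × 1 = 11.42
  [7.5→10.5]: (11.21+9.49)/2 × 3 = 31.05
  Sum = 94.7875 mcg/mL·h
Tail: C_last/k_e = 9.49/0.079 = 120.127
AUC_0→∞ (oral tablet) = 94.7875 + 120.127 = 214.9145 mcg/mL·h
F = (AUC_ev/D_ev)/(AUC_iv/D_iv) = (214.9145/100)/(198/50) = 2.149145/3.96 = 0.5427

F = 0.543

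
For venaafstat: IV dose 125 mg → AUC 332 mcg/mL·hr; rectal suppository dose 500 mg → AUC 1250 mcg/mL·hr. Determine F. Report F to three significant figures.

F = 0.941

F = (AUC_ev / D_ev) / (AUC_iv / D_iv)
  = (1250/500) / (332/125)
  = 2.5 / 2.656 = 0.9413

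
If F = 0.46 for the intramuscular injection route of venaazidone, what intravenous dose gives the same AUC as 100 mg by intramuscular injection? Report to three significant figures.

Systemic exposure from an extravascular dose = F × D_ev, so the equivalent IV dose is F × D_ev.
D_iv = F × D_ev = 0.46 × 100 = 46 mg

D_iv = 46.0 mg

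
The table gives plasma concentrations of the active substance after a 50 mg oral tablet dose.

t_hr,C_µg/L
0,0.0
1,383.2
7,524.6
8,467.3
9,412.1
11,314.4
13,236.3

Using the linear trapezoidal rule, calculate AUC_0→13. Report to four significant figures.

Trapezoidal AUC_0→13:
  [0→1]: (0.0+383.2)/2 × 1 = 191.6
  [1→7]: (383.2+524.6)/2 × 6 = 2723.4
  [7→8]: (524.6+467.3)/2 × 1 = 495.95
  [8→9]: (467.3+412.1)/2 × 1 = 439.7
  [9→11]: (412.1+314.4)/2 × 2 = 726.5
  [11→13]: (314.4+236.3)/2 × 2 = 550.7
  Sum = 5127.85 µg/L·hr

AUC = 5128 µg/L·hr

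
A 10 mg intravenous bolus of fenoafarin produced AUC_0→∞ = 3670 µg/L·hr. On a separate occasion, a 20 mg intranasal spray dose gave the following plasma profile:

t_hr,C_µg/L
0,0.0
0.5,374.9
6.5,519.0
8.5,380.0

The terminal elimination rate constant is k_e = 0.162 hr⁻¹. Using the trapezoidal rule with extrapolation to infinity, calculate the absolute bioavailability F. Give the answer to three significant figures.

F = 0.820

Trapezoidal AUC_0→8.5 (intranasal spray):
  [0→0.5]: (0.0+374.9)/2 × 0.5 = 93.725
  [0.5→6.5]: (374.9+519.0)/2 × 6 = 2681.7
  [6.5→8.5]: (519.0+380.0)/2 × 2 = 899.0
  Sum = 3674.425 µg/L·hr
Tail: C_last/k_e = 380.0/0.162 = 2345.679
AUC_0→∞ (intranasal spray) = 3674.425 + 2345.679 = 6020.104 µg/L·hr
F = (AUC_ev/D_ev)/(AUC_iv/D_iv) = (6020.104/20)/(3670/10) = 301.0052/367 = 0.8202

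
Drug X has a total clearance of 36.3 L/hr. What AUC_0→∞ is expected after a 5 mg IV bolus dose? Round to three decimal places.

AUC = 0.138 mg/L·hr

AUC_0→∞ = Dose_iv / CL
        = 5 / 36.3 = 0.137741 mg/L·hr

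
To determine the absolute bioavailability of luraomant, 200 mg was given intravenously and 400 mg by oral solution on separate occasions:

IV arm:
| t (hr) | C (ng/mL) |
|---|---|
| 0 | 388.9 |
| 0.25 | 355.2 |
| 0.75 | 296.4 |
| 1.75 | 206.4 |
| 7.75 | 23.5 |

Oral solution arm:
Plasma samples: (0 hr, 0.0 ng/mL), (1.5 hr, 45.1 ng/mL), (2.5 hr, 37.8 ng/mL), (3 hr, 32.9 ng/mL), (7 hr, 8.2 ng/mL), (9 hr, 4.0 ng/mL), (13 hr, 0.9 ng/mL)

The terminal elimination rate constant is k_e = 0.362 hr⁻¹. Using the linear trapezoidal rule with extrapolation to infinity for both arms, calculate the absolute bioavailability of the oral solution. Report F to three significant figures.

F = 0.0791

Trapezoidal AUC_0→7.75 (IV):
  [0→0.25]: (388.9+355.2)/2 × 0.25 = 93.0125
  [0.25→0.75]: (355.2+296.4)/2 × 0.5 = 162.9
  [0.75→1.75]: (296.4+206.4)/2 × 1 = 251.4
  [1.75→7.75]: (206.4+23.5)/2 × 6 = 689.7
  Sum = 1197.0125 ng/mL·hr
IV tail: 23.5/0.362 = 64.917; AUC_iv,0→∞ = 1197.0125 + 64.917 = 1261.9295 ng/mL·hr
Trapezoidal AUC_0→13 (oral solution):
  [0→1.5]: (0.0+45.1)/2 × 1.5 = 33.825
  [1.5→2.5]: (45.1+37.8)/2 × 1 = 41.45
  [2.5→3]: (37.8+32.9)/2 × 0.5 = 17.675
  [3→7]: (32.9+8.2)/2 × 4 = 82.2
  [7→9]: (8.2+4.0)/2 × 2 = 12.2
  [9→13]: (4.0+0.9)/2 × 4 = 9.8
  Sum = 197.15 ng/mL·hr
oral solution tail: 0.9/0.362 = 2.486; AUC_ev,0→∞ = 197.15 + 2.486 = 199.636 ng/mL·hr
F = (AUC_ev/D_ev)/(AUC_iv/D_iv) = (199.636/400)/(1261.9295/200) = 0.49909/6.3096475 = 0.0791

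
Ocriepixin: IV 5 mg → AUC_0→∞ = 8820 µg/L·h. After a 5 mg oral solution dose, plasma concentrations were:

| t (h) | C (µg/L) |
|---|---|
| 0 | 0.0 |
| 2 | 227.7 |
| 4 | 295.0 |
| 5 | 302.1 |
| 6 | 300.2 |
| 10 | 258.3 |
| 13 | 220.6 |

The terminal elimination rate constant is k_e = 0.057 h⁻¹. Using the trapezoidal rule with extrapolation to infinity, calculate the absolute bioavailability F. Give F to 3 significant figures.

Trapezoidal AUC_0→13 (oral solution):
  [0→2]: (0.0+227.7)/2 × 2 = 227.7
  [2→4]: (227.7+295.0)/2 × 2 = 522.7
  [4→5]: (295.0+302.1)/2 × 1 = 298.55
  [5→6]: (302.1+300.2)/2 × 1 = 301.15
  [6→10]: (300.2+258.3)/2 × 4 = 1117.0
  [10→13]: (258.3+220.6)/2 × 3 = 718.35
  Sum = 3185.45 µg/L·h
Tail: C_last/k_e = 220.6/0.057 = 3870.175
AUC_0→∞ (oral solution) = 3185.45 + 3870.175 = 7055.625 µg/L·h
F = (AUC_ev/D_ev)/(AUC_iv/D_iv) = (7055.625/5)/(8820/5) = 1411.125/1764 = 0.8000

F = 0.800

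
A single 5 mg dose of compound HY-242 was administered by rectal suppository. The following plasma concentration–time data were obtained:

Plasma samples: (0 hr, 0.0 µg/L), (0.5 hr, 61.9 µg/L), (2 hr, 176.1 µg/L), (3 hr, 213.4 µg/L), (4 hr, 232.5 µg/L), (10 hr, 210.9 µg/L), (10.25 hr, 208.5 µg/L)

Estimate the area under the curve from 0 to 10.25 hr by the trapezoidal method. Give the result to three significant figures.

AUC = 1990 µg/L·hr

Trapezoidal AUC_0→10.25:
  [0→0.5]: (0.0+61.9)/2 × 0.5 = 15.475
  [0.5→2]: (61.9+176.1)/2 × 1.5 = 178.5
  [2→3]: (176.1+213.4)/2 × 1 = 194.75
  [3→4]: (213.4+232.5)/2 × 1 = 222.95
  [4→10]: (232.5+210.9)/2 × 6 = 1330.2
  [10→10.25]: (210.9+208.5)/2 × 0.25 = 52.425
  Sum = 1994.3 µg/L·hr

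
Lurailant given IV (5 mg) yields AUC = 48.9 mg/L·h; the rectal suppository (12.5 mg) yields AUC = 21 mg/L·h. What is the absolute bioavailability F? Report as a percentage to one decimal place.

F = 17.2%

F = (AUC_ev / D_ev) / (AUC_iv / D_iv)
  = (21/12.5) / (48.9/5)
  = 1.68 / 9.78 = 0.1718
  = 17.18%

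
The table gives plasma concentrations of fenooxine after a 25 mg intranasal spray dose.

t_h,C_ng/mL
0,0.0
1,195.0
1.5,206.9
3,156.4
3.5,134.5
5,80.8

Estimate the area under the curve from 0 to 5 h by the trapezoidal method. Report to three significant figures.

Trapezoidal AUC_0→5:
  [0→1]: (0.0+195.0)/2 × 1 = 97.5
  [1→1.5]: (195.0+206.9)/2 × 0.5 = 100.475
  [1.5→3]: (206.9+156.4)/2 × 1.5 = 272.475
  [3→3.5]: (156.4+134.5)/2 × 0.5 = 72.725
  [3.5→5]: (134.5+80.8)/2 × 1.5 = 161.475
  Sum = 704.65 ng/mL·h

AUC = 705 ng/mL·h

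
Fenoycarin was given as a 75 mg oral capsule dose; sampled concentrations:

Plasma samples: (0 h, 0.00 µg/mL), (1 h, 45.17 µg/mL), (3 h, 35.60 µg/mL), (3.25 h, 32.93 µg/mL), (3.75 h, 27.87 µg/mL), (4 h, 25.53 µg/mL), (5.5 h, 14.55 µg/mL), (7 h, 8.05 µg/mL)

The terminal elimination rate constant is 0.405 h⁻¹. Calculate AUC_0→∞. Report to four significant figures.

Trapezoidal AUC_0→7:
  [0→1]: (0.00+45.17)/2 × 1 = 22.585
  [1→3]: (45.17+35.60)/2 × 2 = 80.77
  [3→3.25]: (35.60+32.93)/2 × 0.25 = 8.56625
  [3.25→3.75]: (32.93+27.87)/2 × 0.5 = 15.2
  [3.75→4]: (27.87+25.53)/2 × 0.25 = 6.675
  [4→5.5]: (25.53+14.55)/2 × 1.5 = 30.06
  [5.5→7]: (14.55+8.05)/2 × 1.5 = 16.95
  Sum = 180.80625 µg/mL·h
Extrapolated tail: C_last / k_e = 8.05 / 0.405 = 19.877
AUC_0→∞ = 180.80625 + 19.877 = 200.68325 µg/mL·h

AUC = 200.7 µg/mL·h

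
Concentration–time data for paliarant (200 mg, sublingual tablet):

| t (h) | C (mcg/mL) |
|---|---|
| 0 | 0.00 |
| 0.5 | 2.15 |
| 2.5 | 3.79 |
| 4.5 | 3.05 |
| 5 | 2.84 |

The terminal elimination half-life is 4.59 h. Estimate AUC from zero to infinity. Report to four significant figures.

AUC = 33.60 mcg/mL·h

Trapezoidal AUC_0→5:
  [0→0.5]: (0.00+2.15)/2 × 0.5 = 0.5375
  [0.5→2.5]: (2.15+3.79)/2 × 2 = 5.94
  [2.5→4.5]: (3.79+3.05)/2 × 2 = 6.84
  [4.5→5]: (3.05+2.84)/2 × 0.5 = 1.4725
  Sum = 14.79 mcg/mL·h
k_e = ln2 / t½ = 0.693147 / 4.59 = 0.1510 h^-1
Extrapolated tail: C_last / k_e = 2.84 / 0.151 = 18.808
AUC_0→∞ = 14.79 + 18.808 = 33.598 mcg/mL·h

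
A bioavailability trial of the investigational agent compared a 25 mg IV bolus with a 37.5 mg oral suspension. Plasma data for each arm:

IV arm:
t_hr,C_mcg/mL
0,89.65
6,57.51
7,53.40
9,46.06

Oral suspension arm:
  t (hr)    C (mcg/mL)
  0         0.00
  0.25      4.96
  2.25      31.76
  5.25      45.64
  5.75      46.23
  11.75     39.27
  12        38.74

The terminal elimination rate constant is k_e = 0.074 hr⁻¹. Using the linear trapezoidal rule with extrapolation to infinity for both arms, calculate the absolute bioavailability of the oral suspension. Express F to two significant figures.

Trapezoidal AUC_0→9 (IV):
  [0→6]: (89.65+57.51)/2 × 6 = 441.48
  [6→7]: (57.51+53.40)/2 × 1 = 55.455
  [7→9]: (53.40+46.06)/2 × 2 = 99.46
  Sum = 596.395 mcg/mL·hr
IV tail: 46.06/0.074 = 622.432; AUC_iv,0→∞ = 596.395 + 622.432 = 1218.827 mcg/mL·hr
Trapezoidal AUC_0→12 (oral suspension):
  [0→0.25]: (0.00+4.96)/2 × 0.25 = 0.62
  [0.25→2.25]: (4.96+31.76)/2 × 2 = 36.72
  [2.25→5.25]: (31.76+45.64)/2 × 3 = 116.1
  [5.25→5.75]: (45.64+46.23)/2 × 0.5 = 22.9675
  [5.75→11.75]: (46.23+39.27)/2 × 6 = 256.5
  [11.75→12]: (39.27+38.74)/2 × 0.25 = 9.75125
  Sum = 442.65875 mcg/mL·hr
oral suspension tail: 38.74/0.074 = 523.514; AUC_ev,0→∞ = 442.65875 + 523.514 = 966.17275 mcg/mL·hr
F = (AUC_ev/D_ev)/(AUC_iv/D_iv) = (966.17275/37.5)/(1218.827/25) = 25.7646/48.75308 = 0.5285

F = 0.53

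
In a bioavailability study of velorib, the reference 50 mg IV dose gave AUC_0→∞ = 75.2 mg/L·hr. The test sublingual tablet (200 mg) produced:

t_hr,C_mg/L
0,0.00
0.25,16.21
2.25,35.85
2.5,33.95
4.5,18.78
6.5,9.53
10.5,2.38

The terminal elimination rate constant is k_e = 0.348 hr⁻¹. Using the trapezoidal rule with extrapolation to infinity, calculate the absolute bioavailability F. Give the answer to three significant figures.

Trapezoidal AUC_0→10.5 (sublingual tablet):
  [0→0.25]: (0.00+16.21)/2 × 0.25 = 2.02625
  [0.25→2.25]: (16.21+35.85)/2 × 2 = 52.06
  [2.25→2.5]: (35.85+33.95)/2 × 0.25 = 8.725
  [2.5→4.5]: (33.95+18.78)/2 × 2 = 52.73
  [4.5→6.5]: (18.78+9.53)/2 × 2 = 28.31
  [6.5→10.5]: (9.53+2.38)/2 × 4 = 23.82
  Sum = 167.67125 mg/L·hr
Tail: C_last/k_e = 2.38/0.348 = 6.839
AUC_0→∞ (sublingual tablet) = 167.67125 + 6.839 = 174.51025 mg/L·hr
F = (AUC_ev/D_ev)/(AUC_iv/D_iv) = (174.51025/200)/(75.2/50) = 0.87255125/1.504 = 0.5802

F = 0.580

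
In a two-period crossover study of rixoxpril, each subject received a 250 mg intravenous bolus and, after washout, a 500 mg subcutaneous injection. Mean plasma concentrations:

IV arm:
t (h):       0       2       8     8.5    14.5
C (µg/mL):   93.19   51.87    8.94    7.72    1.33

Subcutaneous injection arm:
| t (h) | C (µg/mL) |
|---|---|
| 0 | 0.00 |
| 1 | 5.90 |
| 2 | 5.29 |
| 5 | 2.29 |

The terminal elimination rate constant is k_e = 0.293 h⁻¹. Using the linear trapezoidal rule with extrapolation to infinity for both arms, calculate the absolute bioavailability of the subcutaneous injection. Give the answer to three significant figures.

Trapezoidal AUC_0→14.5 (IV):
  [0→2]: (93.19+51.87)/2 × 2 = 145.06
  [2→8]: (51.87+8.94)/2 × 6 = 182.43
  [8→8.5]: (8.94+7.72)/2 × 0.5 = 4.165
  [8.5→14.5]: (7.72+1.33)/2 × 6 = 27.15
  Sum = 358.805 µg/mL·h
IV tail: 1.33/0.293 = 4.539; AUC_iv,0→∞ = 358.805 + 4.539 = 363.344 µg/mL·h
Trapezoidal AUC_0→5 (subcutaneous injection):
  [0→1]: (0.00+5.90)/2 × 1 = 2.95
  [1→2]: (5.90+5.29)/2 × 1 = 5.595
  [2→5]: (5.29+2.29)/2 × 3 = 11.37
  Sum = 19.915 µg/mL·h
subcutaneous injection tail: 2.29/0.293 = 7.816; AUC_ev,0→∞ = 19.915 + 7.816 = 27.731 µg/mL·h
F = (AUC_ev/D_ev)/(AUC_iv/D_iv) = (27.731/500)/(363.344/250) = 0.055462/1.453376 = 0.0382

F = 0.0382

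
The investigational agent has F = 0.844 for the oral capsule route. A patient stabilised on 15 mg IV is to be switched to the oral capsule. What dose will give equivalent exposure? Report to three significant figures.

For equal systemic exposure: F × D_ev = D_iv
D_ev = D_iv / F = 15 / 0.844 = 17.7725 mg

D_oral = 17.8 mg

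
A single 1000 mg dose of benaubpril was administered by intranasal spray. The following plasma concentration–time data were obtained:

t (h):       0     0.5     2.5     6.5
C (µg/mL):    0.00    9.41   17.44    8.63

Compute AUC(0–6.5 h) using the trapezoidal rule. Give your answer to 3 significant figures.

AUC = 81.3 µg/mL·h

Trapezoidal AUC_0→6.5:
  [0→0.5]: (0.00+9.41)/2 × 0.5 = 2.3525
  [0.5→2.5]: (9.41+17.44)/2 × 2 = 26.85
  [2.5→6.5]: (17.44+8.63)/2 × 4 = 52.14
  Sum = 81.3425 µg/mL·h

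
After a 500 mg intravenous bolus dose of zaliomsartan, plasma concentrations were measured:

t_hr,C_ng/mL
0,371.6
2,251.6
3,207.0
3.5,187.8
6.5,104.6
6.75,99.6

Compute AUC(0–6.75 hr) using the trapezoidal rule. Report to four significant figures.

AUC = 1415 ng/mL·hr

Trapezoidal AUC_0→6.75:
  [0→2]: (371.6+251.6)/2 × 2 = 623.2
  [2→3]: (251.6+207.0)/2 × 1 = 229.3
  [3→3.5]: (207.0+187.8)/2 × 0.5 = 98.7
  [3.5→6.5]: (187.8+104.6)/2 × 3 = 438.6
  [6.5→6.75]: (104.6+99.6)/2 × 0.25 = 25.525
  Sum = 1415.325 ng/mL·hr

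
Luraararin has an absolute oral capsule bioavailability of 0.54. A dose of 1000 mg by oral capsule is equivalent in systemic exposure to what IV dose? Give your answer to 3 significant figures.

Systemic exposure from an extravascular dose = F × D_ev, so the equivalent IV dose is F × D_ev.
D_iv = F × D_ev = 0.54 × 1000 = 540 mg

D_iv = 540 mg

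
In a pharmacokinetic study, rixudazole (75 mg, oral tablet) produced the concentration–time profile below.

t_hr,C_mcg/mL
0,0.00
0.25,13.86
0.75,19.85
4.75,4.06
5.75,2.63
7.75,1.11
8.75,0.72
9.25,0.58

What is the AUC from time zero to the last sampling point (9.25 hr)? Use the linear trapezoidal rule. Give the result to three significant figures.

Trapezoidal AUC_0→9.25:
  [0→0.25]: (0.00+13.86)/2 × 0.25 = 1.7325
  [0.25→0.75]: (13.86+19.85)/2 × 0.5 = 8.4275
  [0.75→4.75]: (19.85+4.06)/2 × 4 = 47.82
  [4.75→5.75]: (4.06+2.63)/2 × 1 = 3.345
  [5.75→7.75]: (2.63+1.11)/2 × 2 = 3.74
  [7.75→8.75]: (1.11+0.72)/2 × 1 = 0.915
  [8.75→9.25]: (0.72+0.58)/2 × 0.5 = 0.325
  Sum = 66.305 mcg/mL·hr

AUC = 66.3 mcg/mL·hr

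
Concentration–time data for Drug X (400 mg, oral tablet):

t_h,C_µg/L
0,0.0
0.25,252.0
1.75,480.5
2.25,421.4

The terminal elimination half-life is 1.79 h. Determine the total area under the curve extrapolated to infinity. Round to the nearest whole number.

Trapezoidal AUC_0→2.25:
  [0→0.25]: (0.0+252.0)/2 × 0.25 = 31.5
  [0.25→1.75]: (252.0+480.5)/2 × 1.5 = 549.375
  [1.75→2.25]: (480.5+421.4)/2 × 0.5 = 225.475
  Sum = 806.35 µg/L·h
k_e = ln2 / t½ = 0.693147 / 1.79 = 0.3872 h^-1
Extrapolated tail: C_last / k_e = 421.4 / 0.3872 = 1088.326
AUC_0→∞ = 806.35 + 1088.326 = 1894.676 µg/L·h

AUC = 1895 µg/L·h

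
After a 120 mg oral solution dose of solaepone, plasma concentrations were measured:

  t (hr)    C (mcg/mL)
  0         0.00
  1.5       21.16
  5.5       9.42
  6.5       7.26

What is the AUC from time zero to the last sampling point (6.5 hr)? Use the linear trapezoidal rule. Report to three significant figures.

Trapezoidal AUC_0→6.5:
  [0→1.5]: (0.00+21.16)/2 × 1.5 = 15.87
  [1.5→5.5]: (21.16+9.42)/2 × 4 = 61.16
  [5.5→6.5]: (9.42+7.26)/2 × 1 = 8.34
  Sum = 85.37 mcg/mL·hr

AUC = 85.4 mcg/mL·hr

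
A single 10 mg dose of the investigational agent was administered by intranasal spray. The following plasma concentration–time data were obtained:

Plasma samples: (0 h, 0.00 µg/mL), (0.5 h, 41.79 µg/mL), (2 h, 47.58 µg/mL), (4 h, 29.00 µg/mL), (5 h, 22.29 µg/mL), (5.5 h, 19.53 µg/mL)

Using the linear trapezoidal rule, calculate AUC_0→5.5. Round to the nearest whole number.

Trapezoidal AUC_0→5.5:
  [0→0.5]: (0.00+41.79)/2 × 0.5 = 10.4475
  [0.5→2]: (41.79+47.58)/2 × 1.5 = 67.0275
  [2→4]: (47.58+29.00)/2 × 2 = 76.58
  [4→5]: (29.00+22.29)/2 × 1 = 25.645
  [5→5.5]: (22.29+19.53)/2 × 0.5 = 10.455
  Sum = 190.155 µg/mL·h

AUC = 190 µg/mL·h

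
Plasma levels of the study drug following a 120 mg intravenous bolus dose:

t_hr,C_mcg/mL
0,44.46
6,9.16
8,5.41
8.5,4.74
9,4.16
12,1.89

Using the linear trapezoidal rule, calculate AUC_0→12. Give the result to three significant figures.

Trapezoidal AUC_0→12:
  [0→6]: (44.46+9.16)/2 × 6 = 160.86
  [6→8]: (9.16+5.41)/2 × 2 = 14.57
  [8→8.5]: (5.41+4.74)/2 × 0.5 = 2.5375
  [8.5→9]: (4.74+4.16)/2 × 0.5 = 2.225
  [9→12]: (4.16+1.89)/2 × 3 = 9.075
  Sum = 189.2675 mcg/mL·hr

AUC = 189 mcg/mL·hr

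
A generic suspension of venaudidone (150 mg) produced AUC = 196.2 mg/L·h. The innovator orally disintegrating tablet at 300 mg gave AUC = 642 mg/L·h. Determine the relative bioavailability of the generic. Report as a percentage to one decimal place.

F_rel = (AUC_test/D_test) / (AUC_ref/D_ref)
      = (196.2/150) / (642/300)
      = 1.308 / 2.14 = 0.6112 = 61.12%

F_rel = 61.1%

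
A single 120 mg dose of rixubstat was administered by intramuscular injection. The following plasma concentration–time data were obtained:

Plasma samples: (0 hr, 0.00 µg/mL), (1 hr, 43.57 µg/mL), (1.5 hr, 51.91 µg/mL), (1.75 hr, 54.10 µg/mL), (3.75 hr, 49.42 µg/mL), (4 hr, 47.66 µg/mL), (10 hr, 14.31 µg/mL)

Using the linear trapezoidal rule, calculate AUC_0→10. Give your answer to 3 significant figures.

Trapezoidal AUC_0→10:
  [0→1]: (0.00+43.57)/2 × 1 = 21.785
  [1→1.5]: (43.57+51.91)/2 × 0.5 = 23.87
  [1.5→1.75]: (51.91+54.10)/2 × 0.25 = 13.25125
  [1.75→3.75]: (54.10+49.42)/2 × 2 = 103.52
  [3.75→4]: (49.42+47.66)/2 × 0.25 = 12.135
  [4→10]: (47.66+14.31)/2 × 6 = 185.91
  Sum = 360.47125 µg/mL·hr

AUC = 360 µg/mL·hr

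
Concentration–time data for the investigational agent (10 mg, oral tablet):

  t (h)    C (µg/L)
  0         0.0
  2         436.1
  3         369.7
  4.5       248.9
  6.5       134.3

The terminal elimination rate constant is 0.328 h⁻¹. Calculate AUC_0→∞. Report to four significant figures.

AUC = 2096 µg/L·h

Trapezoidal AUC_0→6.5:
  [0→2]: (0.0+436.1)/2 × 2 = 436.1
  [2→3]: (436.1+369.7)/2 × 1 = 402.9
  [3→4.5]: (369.7+248.9)/2 × 1.5 = 463.95
  [4.5→6.5]: (248.9+134.3)/2 × 2 = 383.2
  Sum = 1686.15 µg/L·h
Extrapolated tail: C_last / k_e = 134.3 / 0.328 = 409.451
AUC_0→∞ = 1686.15 + 409.451 = 2095.601 µg/L·h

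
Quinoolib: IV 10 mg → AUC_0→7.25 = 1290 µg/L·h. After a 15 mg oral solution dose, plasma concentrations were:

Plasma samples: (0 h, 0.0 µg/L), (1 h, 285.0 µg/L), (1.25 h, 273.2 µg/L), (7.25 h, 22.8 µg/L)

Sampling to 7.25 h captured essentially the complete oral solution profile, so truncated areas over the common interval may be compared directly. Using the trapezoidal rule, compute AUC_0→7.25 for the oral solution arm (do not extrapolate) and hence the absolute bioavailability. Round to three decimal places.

Trapezoidal AUC_0→7.25 (oral solution):
  [0→1]: (0.0+285.0)/2 × 1 = 142.5
  [1→1.25]: (285.0+273.2)/2 × 0.25 = 69.775
  [1.25→7.25]: (273.2+22.8)/2 × 6 = 888.0
  Sum = 1100.275 µg/L·h
F = (AUC_ev/D_ev)/(AUC_iv/D_iv) = (1100.275/15)/(1290/10) = 73.3517/129 = 0.5686

F = 0.569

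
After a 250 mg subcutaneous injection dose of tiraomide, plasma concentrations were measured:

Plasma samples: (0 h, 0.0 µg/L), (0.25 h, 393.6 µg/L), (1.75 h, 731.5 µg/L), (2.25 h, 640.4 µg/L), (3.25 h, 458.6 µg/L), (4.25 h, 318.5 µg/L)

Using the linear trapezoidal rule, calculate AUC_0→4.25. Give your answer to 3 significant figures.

AUC = 2170 µg/L·h

Trapezoidal AUC_0→4.25:
  [0→0.25]: (0.0+393.6)/2 × 0.25 = 49.2
  [0.25→1.75]: (393.6+731.5)/2 × 1.5 = 843.825
  [1.75→2.25]: (731.5+640.4)/2 × 0.5 = 342.975
  [2.25→3.25]: (640.4+458.6)/2 × 1 = 549.5
  [3.25→4.25]: (458.6+318.5)/2 × 1 = 388.55
  Sum = 2174.05 µg/L·h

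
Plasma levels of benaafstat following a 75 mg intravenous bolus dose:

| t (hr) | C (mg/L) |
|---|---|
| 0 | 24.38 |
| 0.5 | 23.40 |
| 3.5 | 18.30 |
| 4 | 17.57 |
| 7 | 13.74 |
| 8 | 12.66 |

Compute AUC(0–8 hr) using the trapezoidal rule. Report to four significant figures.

AUC = 143.6 mg/L·hr

Trapezoidal AUC_0→8:
  [0→0.5]: (24.38+23.40)/2 × 0.5 = 11.945
  [0.5→3.5]: (23.40+18.30)/2 × 3 = 62.55
  [3.5→4]: (18.30+17.57)/2 × 0.5 = 8.9675
  [4→7]: (17.57+13.74)/2 × 3 = 46.965
  [7→8]: (13.74+12.66)/2 × 1 = 13.2
  Sum = 143.6275 mg/L·hr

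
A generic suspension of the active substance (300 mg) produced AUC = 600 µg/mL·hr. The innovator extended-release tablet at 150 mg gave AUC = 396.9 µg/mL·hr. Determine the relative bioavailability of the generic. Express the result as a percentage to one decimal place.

F_rel = (AUC_test/D_test) / (AUC_ref/D_ref)
      = (600/300) / (396.9/150)
      = 2 / 2.646 = 0.7559 = 75.59%

F_rel = 75.6%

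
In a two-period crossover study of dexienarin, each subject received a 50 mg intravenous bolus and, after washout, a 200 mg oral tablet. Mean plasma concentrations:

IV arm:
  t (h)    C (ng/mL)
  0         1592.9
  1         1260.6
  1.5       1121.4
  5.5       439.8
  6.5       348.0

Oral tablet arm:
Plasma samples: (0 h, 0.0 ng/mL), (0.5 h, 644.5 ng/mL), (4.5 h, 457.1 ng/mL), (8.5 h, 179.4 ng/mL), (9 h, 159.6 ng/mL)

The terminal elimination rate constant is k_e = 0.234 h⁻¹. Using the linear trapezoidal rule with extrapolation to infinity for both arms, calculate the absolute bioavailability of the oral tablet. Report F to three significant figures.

F = 0.157

Trapezoidal AUC_0→6.5 (IV):
  [0→1]: (1592.9+1260.6)/2 × 1 = 1426.75
  [1→1.5]: (1260.6+1121.4)/2 × 0.5 = 595.5
  [1.5→5.5]: (1121.4+439.8)/2 × 4 = 3122.4
  [5.5→6.5]: (439.8+348.0)/2 × 1 = 393.9
  Sum = 5538.55 ng/mL·h
IV tail: 348.0/0.234 = 1487.179; AUC_iv,0→∞ = 5538.55 + 1487.179 = 7025.729 ng/mL·h
Trapezoidal AUC_0→9 (oral tablet):
  [0→0.5]: (0.0+644.5)/2 × 0.5 = 161.125
  [0.5→4.5]: (644.5+457.1)/2 × 4 = 2203.2
  [4.5→8.5]: (457.1+179.4)/2 × 4 = 1273.0
  [8.5→9]: (179.4+159.6)/2 × 0.5 = 84.75
  Sum = 3722.075 ng/mL·h
oral tablet tail: 159.6/0.234 = 682.051; AUC_ev,0→∞ = 3722.075 + 682.051 = 4404.126 ng/mL·h
F = (AUC_ev/D_ev)/(AUC_iv/D_iv) = (4404.126/200)/(7025.729/50) = 22.02063/140.51458 = 0.1567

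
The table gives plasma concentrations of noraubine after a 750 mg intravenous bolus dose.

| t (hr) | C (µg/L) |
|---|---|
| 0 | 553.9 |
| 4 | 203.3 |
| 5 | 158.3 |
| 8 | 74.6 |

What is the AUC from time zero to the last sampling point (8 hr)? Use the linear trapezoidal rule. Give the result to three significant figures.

AUC = 2040 µg/L·hr

Trapezoidal AUC_0→8:
  [0→4]: (553.9+203.3)/2 × 4 = 1514.4
  [4→5]: (203.3+158.3)/2 × 1 = 180.8
  [5→8]: (158.3+74.6)/2 × 3 = 349.35
  Sum = 2044.55 µg/L·hr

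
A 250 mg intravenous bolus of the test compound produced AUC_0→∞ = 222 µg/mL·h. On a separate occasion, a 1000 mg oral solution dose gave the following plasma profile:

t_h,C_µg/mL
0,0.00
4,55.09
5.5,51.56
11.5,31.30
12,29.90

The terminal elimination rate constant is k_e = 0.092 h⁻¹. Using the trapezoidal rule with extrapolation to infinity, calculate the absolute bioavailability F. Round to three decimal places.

F = 0.877

Trapezoidal AUC_0→12 (oral solution):
  [0→4]: (0.00+55.09)/2 × 4 = 110.18
  [4→5.5]: (55.09+51.56)/2 × 1.5 = 79.9875
  [5.5→11.5]: (51.56+31.30)/2 × 6 = 248.58
  [11.5→12]: (31.30+29.90)/2 × 0.5 = 15.3
  Sum = 454.0475 µg/mL·h
Tail: C_last/k_e = 29.90/0.092 = 325.000
AUC_0→∞ (oral solution) = 454.0475 + 325.000 = 779.0475 µg/mL·h
F = (AUC_ev/D_ev)/(AUC_iv/D_iv) = (779.0475/1000)/(222/250) = 0.7790475/0.888 = 0.8773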